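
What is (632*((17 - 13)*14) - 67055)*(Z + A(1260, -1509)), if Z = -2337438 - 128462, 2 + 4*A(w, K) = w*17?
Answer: 155816504333/2 ≈ 7.7908e+10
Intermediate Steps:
A(w, K) = -½ + 17*w/4 (A(w, K) = -½ + (w*17)/4 = -½ + (17*w)/4 = -½ + 17*w/4)
Z = -2465900
(632*((17 - 13)*14) - 67055)*(Z + A(1260, -1509)) = (632*((17 - 13)*14) - 67055)*(-2465900 + (-½ + (17/4)*1260)) = (632*(4*14) - 67055)*(-2465900 + (-½ + 5355)) = (632*56 - 67055)*(-2465900 + 10709/2) = (35392 - 67055)*(-4921091/2) = -31663*(-4921091/2) = 155816504333/2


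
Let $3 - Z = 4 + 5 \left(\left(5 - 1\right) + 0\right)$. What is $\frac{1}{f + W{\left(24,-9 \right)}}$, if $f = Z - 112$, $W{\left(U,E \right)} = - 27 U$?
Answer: $- \frac{1}{781} \approx -0.0012804$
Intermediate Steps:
$Z = -21$ ($Z = 3 - \left(4 + 5 \left(\left(5 - 1\right) + 0\right)\right) = 3 - \left(4 + 5 \left(4 + 0\right)\right) = 3 - \left(4 + 5 \cdot 4\right) = 3 - \left(4 + 20\right) = 3 - 24 = -21$)
$f = -133$ ($f = -21 - 112 = -133$)
$\frac{1}{f + W{\left(24,-9 \right)}} = \frac{1}{-133 - 648} = \frac{1}{-781} = - \frac{1}{781}$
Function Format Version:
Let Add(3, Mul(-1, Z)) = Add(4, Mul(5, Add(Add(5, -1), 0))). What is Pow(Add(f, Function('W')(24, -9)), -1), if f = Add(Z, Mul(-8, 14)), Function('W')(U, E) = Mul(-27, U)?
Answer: Rational(-1, 781) ≈ -0.0012804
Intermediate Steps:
Z = -21 (Z = Add(3, Mul(-1, Add(4, Mul(5, Add(Add(5, -1), 0))))) = Add(3, Mul(-1, Add(4, Mul(5, Add(4, 0))))) = Add(3, Mul(-1, Add(4, Mul(5, 4)))) = Add(3, Mul(-1, Add(4, 20))) = Add(3, Mul(-1, 24)) = Add(3, -24) = -21)
f = -133 (f = Add(-21, Mul(-8, 14)) = Add(-21, -112) = -133)
Pow(Add(f, Function('W')(24, -9)), -1) = Pow(Add(-133, Mul(-27, 24)), -1) = Pow(Add(-133, -648), -1) = Pow(-781, -1) = Rational(-1, 781)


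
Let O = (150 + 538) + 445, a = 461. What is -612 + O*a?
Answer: 521701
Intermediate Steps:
O = 1133 (O = 688 + 445 = 1133)
-612 + O*a = -612 + 1133*461 = -612 + 522313 = 521701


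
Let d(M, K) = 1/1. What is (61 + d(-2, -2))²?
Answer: 3844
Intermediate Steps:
d(M, K) = 1 (d(M, K) = 1*1 = 1)
(61 + d(-2, -2))² = (61 + 1)² = 62² = 3844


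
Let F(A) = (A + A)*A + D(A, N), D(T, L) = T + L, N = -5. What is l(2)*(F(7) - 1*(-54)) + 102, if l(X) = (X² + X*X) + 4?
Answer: 1950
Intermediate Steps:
l(X) = 4 + 2*X² (l(X) = (X² + X²) + 4 = 2*X² + 4 = 4 + 2*X²)
D(T, L) = L + T
F(A) = -5 + A + 2*A² (F(A) = (A + A)*A + (-5 + A) = (2*A)*A + (-5 + A) = 2*A² + (-5 + A) = -5 + A + 2*A²)
l(2)*(F(7) - 1*(-54)) + 102 = (4 + 2*2²)*((-5 + 7 + 2*7²) - 1*(-54)) + 102 = (4 + 2*4)*((-5 + 7 + 2*49) + 54) + 102 = (4 + 8)*((-5 + 7 + 98) + 54) + 102 = 12*(100 + 54) + 102 = 12*154 + 102 = 1848 + 102 = 1950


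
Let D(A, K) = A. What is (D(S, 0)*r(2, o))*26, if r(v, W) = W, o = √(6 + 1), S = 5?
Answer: 130*√7 ≈ 343.95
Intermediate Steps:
o = √7 ≈ 2.6458
(D(S, 0)*r(2, o))*26 = (5*√7)*26 = 130*√7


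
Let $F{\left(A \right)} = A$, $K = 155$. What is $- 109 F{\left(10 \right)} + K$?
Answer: $-935$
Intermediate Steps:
$- 109 F{\left(10 \right)} + K = \left(-109\right) 10 + 155 = -1090 + 155 = -935$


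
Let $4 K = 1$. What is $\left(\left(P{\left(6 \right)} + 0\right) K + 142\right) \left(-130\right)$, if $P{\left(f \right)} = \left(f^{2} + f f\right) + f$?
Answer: $-20995$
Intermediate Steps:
$K = \frac{1}{4}$ ($K = \frac{1}{4} \cdot 1 = \frac{1}{4} \approx 0.25$)
$P{\left(f \right)} = f + 2 f^{2}$ ($P{\left(f \right)} = \left(f^{2} + f^{2}\right) + f = 2 f^{2} + f = f + 2 f^{2}$)
$\left(\left(P{\left(6 \right)} + 0\right) K + 142\right) \left(-130\right) = \left(\left(6 \left(1 + 2 \cdot 6\right) + 0\right) \frac{1}{4} + 142\right) \left(-130\right) = \left(\left(6 \left(1 + 12\right) + 0\right) \frac{1}{4} + 142\right) \left(-130\right) = \left(\left(6 \cdot 13 + 0\right) \frac{1}{4} + 142\right) \left(-130\right) = \left(\left(78 + 0\right) \frac{1}{4} + 142\right) \left(-130\right) = \left(78 \cdot \frac{1}{4} + 142\right) \left(-130\right) = \left(\frac{39}{2} + 142\right) \left(-130\right) = \frac{323}{2} \left(-130\right) = -20995$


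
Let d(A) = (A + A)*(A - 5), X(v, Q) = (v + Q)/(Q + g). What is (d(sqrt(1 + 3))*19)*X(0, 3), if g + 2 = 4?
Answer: -684/5 ≈ -136.80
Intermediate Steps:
g = 2 (g = -2 + 4 = 2)
X(v, Q) = (Q + v)/(2 + Q) (X(v, Q) = (v + Q)/(Q + 2) = (Q + v)/(2 + Q))
d(A) = 2*A*(-5 + A) (d(A) = (2*A)*(-5 + A) = 2*A*(-5 + A))
(d(sqrt(1 + 3))*19)*X(0, 3) = ((2*sqrt(1 + 3)*(-5 + sqrt(1 + 3)))*19)*((3 + 0)/(2 + 3)) = ((2*sqrt(4)*(-5 + sqrt(4)))*19)*(3/5) = ((2*2*(-5 + 2))*19)*((1/5)*3) = ((2*2*(-3))*19)*(3/5) = -12*19*(3/5) = -228*3/5 = -684/5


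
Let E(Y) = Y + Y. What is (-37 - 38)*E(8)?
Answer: -1200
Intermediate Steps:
E(Y) = 2*Y
(-37 - 38)*E(8) = (-37 - 38)*(2*8) = -75*16 = -1200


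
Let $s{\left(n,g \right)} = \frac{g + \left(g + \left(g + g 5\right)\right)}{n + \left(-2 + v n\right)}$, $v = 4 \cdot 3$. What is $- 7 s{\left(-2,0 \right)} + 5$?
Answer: $5$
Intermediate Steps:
$v = 12$
$s{\left(n,g \right)} = \frac{8 g}{-2 + 13 n}$ ($s{\left(n,g \right)} = \frac{g + \left(g + \left(g + g 5\right)\right)}{n + \left(-2 + 12 n\right)} = \frac{g + \left(g + \left(g + 5 g\right)\right)}{-2 + 13 n} = \frac{g + \left(g + 6 g\right)}{-2 + 13 n} = \frac{g + 7 g}{-2 + 13 n} = \frac{8 g}{-2 + 13 n}$)
$- 7 s{\left(-2,0 \right)} + 5 = - 7 \cdot 8 \cdot 0 \frac{1}{-2 + 13 \left(-2\right)} + 5 = - 7 \cdot 8 \cdot 0 \frac{1}{-2 - 26} + 5 = - 7 \cdot 8 \cdot 0 \frac{1}{-28} + 5 = - 7 \cdot 8 \cdot 0 \left(- \frac{1}{28}\right) + 5 = \left(-7\right) 0 + 5 = 0 + 5 = 5$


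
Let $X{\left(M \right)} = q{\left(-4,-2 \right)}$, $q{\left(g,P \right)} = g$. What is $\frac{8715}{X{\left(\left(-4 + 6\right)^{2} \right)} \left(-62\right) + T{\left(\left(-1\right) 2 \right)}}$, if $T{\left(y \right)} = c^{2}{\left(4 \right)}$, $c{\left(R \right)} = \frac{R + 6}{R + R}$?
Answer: $\frac{46480}{1331} \approx 34.921$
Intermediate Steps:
$c{\left(R \right)} = \frac{6 + R}{2 R}$
$T{\left(y \right)} = \frac{25}{16}$ ($T{\left(y \right)} = \left(\frac{6 + 4}{2 \cdot 4}\right)^{2} = \left(\frac{1}{2} \cdot \frac{1}{4} \cdot 10\right)^{2} = \left(\frac{5}{4}\right)^{2} = \frac{25}{16}$)
$X{\left(M \right)} = -4$
$\frac{8715}{X{\left(\left(-4 + 6\right)^{2} \right)} \left(-62\right) + T{\left(\left(-1\right) 2 \right)}} = \frac{8715}{\left(-4\right) \left(-62\right) + \frac{25}{16}} = \frac{8715}{248 + \frac{25}{16}} = \frac{8715}{\frac{3993}{16}} = 8715 \cdot \frac{16}{3993} = \frac{46480}{1331}$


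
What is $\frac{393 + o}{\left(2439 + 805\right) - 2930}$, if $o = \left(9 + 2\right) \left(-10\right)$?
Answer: $\frac{283}{314} \approx 0.90127$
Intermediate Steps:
$o = -110$ ($o = 11 \left(-10\right) = -110$)
$\frac{393 + o}{\left(2439 + 805\right) - 2930} = \frac{393 - 110}{\left(2439 + 805\right) - 2930} = \frac{283}{3244 - 2930} = \frac{283}{314}$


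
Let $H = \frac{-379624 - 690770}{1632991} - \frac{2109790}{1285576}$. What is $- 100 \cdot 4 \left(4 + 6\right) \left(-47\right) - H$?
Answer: $\frac{197339810225163417}{1049667018908} \approx 1.88 \cdot 10^{5}$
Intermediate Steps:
$H = - \frac{2410670459417}{1049667018908}$ ($H = \left(-379624 - 690770\right) \frac{1}{1632991} - \frac{1054895}{642788} = \left(-1070394\right) \frac{1}{1632991} - \frac{1054895}{642788} = - \frac{1070394}{1632991} - \frac{1054895}{642788} = - \frac{2410670459417}{1049667018908} \approx -2.2966$)
$- 100 \cdot 4 \left(4 + 6\right) \left(-47\right) - H = - 100 \cdot 4 \left(4 + 6\right) \left(-47\right) - - \frac{2410670459417}{1049667018908} = - 100 \cdot 4 \cdot 10 \left(-47\right) + \frac{2410670459417}{1049667018908} = \left(-100\right) 40 \left(-47\right) + \frac{2410670459417}{1049667018908} = \left(-4000\right) \left(-47\right) + \frac{2410670459417}{1049667018908} = 188000 + \frac{2410670459417}{1049667018908} = \frac{197339810225163417}{1049667018908}$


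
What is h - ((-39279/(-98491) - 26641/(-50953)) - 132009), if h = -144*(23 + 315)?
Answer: 418214769145433/5018411923 ≈ 83336.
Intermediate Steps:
h = -48672 (h = -144*338 = -48672)
h - ((-39279/(-98491) - 26641/(-50953)) - 132009) = -48672 - ((-39279/(-98491) - 26641/(-50953)) - 132009) = -48672 - ((-39279*(-1/98491) - 26641*(-1/50953)) - 132009) = -48672 - ((39279/98491 + 26641/50953) - 132009) = -48672 - (4625281618/5018411923 - 132009) = -48672 - 1*(-662470914261689/5018411923) = -48672 + 662470914261689/5018411923 = 418214769145433/5018411923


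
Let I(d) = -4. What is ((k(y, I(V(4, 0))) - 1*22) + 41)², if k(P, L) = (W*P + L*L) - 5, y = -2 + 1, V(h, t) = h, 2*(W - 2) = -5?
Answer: 3721/4 ≈ 930.25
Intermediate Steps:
W = -½ (W = 2 + (½)*(-5) = 2 - 5/2 = -½ ≈ -0.50000)
y = -1
k(P, L) = -5 + L² - P/2 (k(P, L) = (-P/2 + L*L) - 5 = (-P/2 + L²) - 5 = (L² - P/2) - 5 = -5 + L² - P/2)
((k(y, I(V(4, 0))) - 1*22) + 41)² = (((-5 + (-4)² - ½*(-1)) - 1*22) + 41)² = (((-5 + 16 + ½) - 22) + 41)² = ((23/2 - 22) + 41)² = (-21/2 + 41)² = (61/2)² = 3721/4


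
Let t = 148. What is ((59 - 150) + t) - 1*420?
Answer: -363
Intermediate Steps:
((59 - 150) + t) - 1*420 = ((59 - 150) + 148) - 1*420 = (-91 + 148) - 420 = 57 - 420 = -363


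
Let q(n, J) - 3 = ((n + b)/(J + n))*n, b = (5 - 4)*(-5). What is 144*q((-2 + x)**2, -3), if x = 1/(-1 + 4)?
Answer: 4432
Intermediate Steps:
x = 1/3 ≈ 0.33333
b = -5 (b = 1*(-5) = -5)
q(n, J) = 3 + n*(-5 + n)/(J + n) (q(n, J) = 3 + ((n - 5)/(J + n))*n = 3 + ((-5 + n)/(J + n))*n = 3 + n*(-5 + n)/(J + n))
144*q((-2 + x)**2, -3) = 144*((((-2 + 1/3)**2)**2 - 2*(-2 + 1/3)**2 + 3*(-3))/(-3 + (-2 + 1/3)**2)) = 144*((((-5/3)**2)**2 - 2*(-5/3)**2 - 9)/(-3 + (-5/3)**2)) = 144*(((25/9)**2 - 2*25/9 - 9)/(-3 + 25/9)) = 144*((625/81 - 50/9 - 9)/(-2/9)) = 144*(-9/2*(-554/81)) = 144*(277/9) = 4432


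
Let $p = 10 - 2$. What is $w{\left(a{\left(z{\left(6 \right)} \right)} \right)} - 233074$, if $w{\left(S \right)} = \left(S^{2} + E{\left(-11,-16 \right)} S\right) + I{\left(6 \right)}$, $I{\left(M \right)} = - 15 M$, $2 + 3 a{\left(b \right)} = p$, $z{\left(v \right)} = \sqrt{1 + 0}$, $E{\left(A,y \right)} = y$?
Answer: $-233192$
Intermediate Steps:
$p = 8$
$z{\left(v \right)} = 1$ ($z{\left(v \right)} = \sqrt{1} = 1$)
$a{\left(b \right)} = 2$ ($a{\left(b \right)} = - \frac{2}{3} + \frac{1}{3} \cdot 8 = - \frac{2}{3} + \frac{8}{3} = 2$)
$w{\left(S \right)} = -90 + S^{2} - 16 S$ ($w{\left(S \right)} = \left(S^{2} - 16 S\right) - 90 = -90 + S^{2} - 16 S$)
$w{\left(a{\left(z{\left(6 \right)} \right)} \right)} - 233074 = \left(-90 + 2^{2} - 32\right) - 233074 = \left(-90 + 4 - 32\right) - 233074 = -118 - 233074 = -233192$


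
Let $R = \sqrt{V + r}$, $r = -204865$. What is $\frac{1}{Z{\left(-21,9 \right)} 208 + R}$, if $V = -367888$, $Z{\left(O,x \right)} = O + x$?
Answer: $- \frac{2496}{6802769} - \frac{i \sqrt{572753}}{6802769} \approx -0.00036691 - 0.00011125 i$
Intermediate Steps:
$R = i \sqrt{572753}$ ($R = \sqrt{-367888 - 204865} = \sqrt{-572753} = i \sqrt{572753} \approx 756.8 i$)
$\frac{1}{Z{\left(-21,9 \right)} 208 + R} = \frac{1}{\left(-21 + 9\right) 208 + i \sqrt{572753}} = \frac{1}{\left(-12\right) 208 + i \sqrt{572753}} = \frac{1}{-2496 + i \sqrt{572753}}$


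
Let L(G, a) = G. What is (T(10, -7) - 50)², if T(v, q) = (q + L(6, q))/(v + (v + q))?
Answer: 423801/169 ≈ 2507.7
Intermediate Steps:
T(v, q) = (6 + q)/(q + 2*v) (T(v, q) = (q + 6)/(v + (v + q)) = (6 + q)/(v + (q + v)) = (6 + q)/(q + 2*v))
(T(10, -7) - 50)² = ((6 - 7)/(-7 + 2*10) - 50)² = (-1/(-7 + 20) - 50)² = (-1/13 - 50)² = (-651/13)² = 423801/169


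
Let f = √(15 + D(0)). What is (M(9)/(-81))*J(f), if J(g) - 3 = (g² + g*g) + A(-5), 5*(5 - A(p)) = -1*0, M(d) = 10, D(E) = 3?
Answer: -440/81 ≈ -5.4321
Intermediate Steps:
A(p) = 5 (A(p) = 5 - (-1)*0/5 = 5 - ⅕*0 = 5 + 0 = 5)
f = 3*√2 (f = √(15 + 3) = √18 = 3*√2 ≈ 4.2426)
J(g) = 8 + 2*g² (J(g) = 3 + ((g² + g*g) + 5) = 3 + ((g² + g²) + 5) = 3 + (2*g² + 5) = 3 + (5 + 2*g²) = 8 + 2*g²)
(M(9)/(-81))*J(f) = (10/(-81))*(8 + 2*(3*√2)²) = (10*(-1/81))*(8 + 2*18) = -10*(8 + 36)/81 = -10/81*44 = -440/81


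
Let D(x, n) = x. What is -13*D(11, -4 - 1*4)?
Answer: -143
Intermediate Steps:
-13*D(11, -4 - 1*4) = -13*11 = -143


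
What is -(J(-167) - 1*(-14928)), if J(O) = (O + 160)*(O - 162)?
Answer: -17231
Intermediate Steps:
J(O) = (-162 + O)*(160 + O) (J(O) = (160 + O)*(-162 + O) = (-162 + O)*(160 + O))
-(J(-167) - 1*(-14928)) = -((-25920 + (-167)² - 2*(-167)) - 1*(-14928)) = -((-25920 + 27889 + 334) + 14928) = -(2303 + 14928) = -1*17231 = -17231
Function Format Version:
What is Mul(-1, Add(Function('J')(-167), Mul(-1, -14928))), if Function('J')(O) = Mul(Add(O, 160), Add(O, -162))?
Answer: -17231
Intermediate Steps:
Function('J')(O) = Mul(Add(-162, O), Add(160, O)) (Function('J')(O) = Mul(Add(160, O), Add(-162, O)) = Mul(Add(-162, O), Add(160, O)))
Mul(-1, Add(Function('J')(-167), Mul(-1, -14928))) = Mul(-1, Add(Add(-25920, Pow(-167, 2), Mul(-2, -167)), Mul(-1, -14928))) = Mul(-1, Add(Add(-25920, 27889, 334), 14928)) = Mul(-1, Add(2303, 14928)) = Mul(-1, 17231) = -17231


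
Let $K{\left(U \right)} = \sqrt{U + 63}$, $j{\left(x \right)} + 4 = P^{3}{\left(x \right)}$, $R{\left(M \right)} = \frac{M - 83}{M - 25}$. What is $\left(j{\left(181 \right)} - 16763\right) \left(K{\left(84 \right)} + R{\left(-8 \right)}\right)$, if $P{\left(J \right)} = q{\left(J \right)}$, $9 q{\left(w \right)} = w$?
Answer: $- \frac{572699582}{24057} - \frac{44053814 \sqrt{3}}{729} \approx -1.2847 \cdot 10^{5}$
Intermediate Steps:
$q{\left(w \right)} = \frac{w}{9}$
$P{\left(J \right)} = \frac{J}{9}$
$R{\left(M \right)} = \frac{-83 + M}{-25 + M}$
$j{\left(x \right)} = -4 + \frac{x^{3}}{729}$ ($j{\left(x \right)} = -4 + \left(\frac{x}{9}\right)^{3} = -4 + \frac{x^{3}}{729}$)
$K{\left(U \right)} = \sqrt{63 + U}$
$\left(j{\left(181 \right)} - 16763\right) \left(K{\left(84 \right)} + R{\left(-8 \right)}\right) = \left(\left(-4 + \frac{181^{3}}{729}\right) - 16763\right) \left(\sqrt{63 + 84} + \frac{-83 - 8}{-25 - 8}\right) = \left(\left(-4 + \frac{1}{729} \cdot 5929741\right) - 16763\right) \left(\sqrt{147} + \frac{1}{-33} \left(-91\right)\right) = \left(\left(-4 + \frac{5929741}{729}\right) - 16763\right) \left(7 \sqrt{3} - - \frac{91}{33}\right) = \left(\frac{5926825}{729} - 16763\right) \left(7 \sqrt{3} + \frac{91}{33}\right) = - \frac{6293402 \left(\frac{91}{33} + 7 \sqrt{3}\right)}{729} = - \frac{572699582}{24057} - \frac{44053814 \sqrt{3}}{729}$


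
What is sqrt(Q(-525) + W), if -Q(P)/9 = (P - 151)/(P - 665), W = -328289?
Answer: I*sqrt(116224323215)/595 ≈ 572.97*I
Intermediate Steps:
Q(P) = -9*(-151 + P)/(-665 + P) (Q(P) = -9*(P - 151)/(P - 665) = -9*(-151 + P)/(-665 + P))
sqrt(Q(-525) + W) = sqrt(9*(151 - 1*(-525))/(-665 - 525) - 328289) = sqrt(9*(151 + 525)/(-1190) - 328289) = sqrt(9*(-1/1190)*676 - 328289) = sqrt(-3042/595 - 328289) = sqrt(-195334997/595) = I*sqrt(116224323215)/595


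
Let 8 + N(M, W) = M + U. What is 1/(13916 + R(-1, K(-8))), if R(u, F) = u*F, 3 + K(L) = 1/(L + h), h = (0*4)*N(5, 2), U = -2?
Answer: 8/111353 ≈ 7.1844e-5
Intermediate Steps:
N(M, W) = -10 + M (N(M, W) = -8 + (M - 2) = -8 + (-2 + M) = -10 + M)
h = 0 (h = (0*4)*(-10 + 5) = 0*(-5) = 0)
K(L) = -3 + 1/L (K(L) = -3 + 1/(L + 0) = -3 + 1/L)
R(u, F) = F*u
1/(13916 + R(-1, K(-8))) = 1/(13916 + (-3 + 1/(-8))*(-1)) = 1/(13916 + (-3 - ⅛)*(-1)) = 1/(13916 - 25/8*(-1)) = 1/(13916 + 25/8) = 1/(111353/8) = 8/111353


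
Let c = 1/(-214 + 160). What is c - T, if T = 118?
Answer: -6373/54 ≈ -118.02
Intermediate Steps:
c = -1/54 (c = 1/(-54) = -1/54 ≈ -0.018519)
c - T = -1/54 - 1*118 = -1/54 - 118 = -6373/54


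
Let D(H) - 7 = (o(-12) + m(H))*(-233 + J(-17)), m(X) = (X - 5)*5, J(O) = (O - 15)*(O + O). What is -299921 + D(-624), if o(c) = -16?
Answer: -3002569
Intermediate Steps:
J(O) = 2*O*(-15 + O) (J(O) = (-15 + O)*(2*O) = 2*O*(-15 + O))
m(X) = -25 + 5*X (m(X) = (-5 + X)*5 = -25 + 5*X)
D(H) = -35048 + 4275*H (D(H) = 7 + (-16 + (-25 + 5*H))*(-233 + 2*(-17)*(-15 - 17)) = 7 + (-41 + 5*H)*(-233 + 2*(-17)*(-32)) = 7 + (-41 + 5*H)*(-233 + 1088) = 7 + (-41 + 5*H)*855 = 7 + (-35055 + 4275*H) = -35048 + 4275*H)
-299921 + D(-624) = -299921 + (-35048 + 4275*(-624)) = -299921 + (-35048 - 2667600) = -299921 - 2702648 = -3002569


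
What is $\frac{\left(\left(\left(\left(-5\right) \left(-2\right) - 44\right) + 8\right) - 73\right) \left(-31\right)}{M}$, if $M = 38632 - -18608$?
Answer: $\frac{341}{6360} \approx 0.053616$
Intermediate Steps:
$M = 57240$ ($M = 38632 + 18608 = 57240$)
$\frac{\left(\left(\left(\left(-5\right) \left(-2\right) - 44\right) + 8\right) - 73\right) \left(-31\right)}{M} = \frac{\left(\left(\left(\left(-5\right) \left(-2\right) - 44\right) + 8\right) - 73\right) \left(-31\right)}{57240} = \left(\left(\left(10 - 44\right) + 8\right) - 73\right) \left(-31\right) \frac{1}{57240} = \left(\left(-34 + 8\right) - 73\right) \left(-31\right) \frac{1}{57240} = \left(-26 - 73\right) \left(-31\right) \frac{1}{57240} = \left(-99\right) \left(-31\right) \frac{1}{57240} = 3069 \cdot \frac{1}{57240} = \frac{341}{6360}$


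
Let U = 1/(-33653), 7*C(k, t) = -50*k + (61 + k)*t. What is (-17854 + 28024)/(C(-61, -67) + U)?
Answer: 266195230/11404627 ≈ 23.341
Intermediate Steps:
C(k, t) = -50*k/7 + t*(61 + k)/7 (C(k, t) = (-50*k + (61 + k)*t)/7 = (-50*k + t*(61 + k))/7 = -50*k/7 + t*(61 + k)/7)
U = -1/33653 ≈ -2.9715e-5
(-17854 + 28024)/(C(-61, -67) + U) = (-17854 + 28024)/((-50/7*(-61) + (61/7)*(-67) + (1/7)*(-61)*(-67)) - 1/33653) = 10170/((3050/7 - 4087/7 + 4087/7) - 1/33653) = 10170/(3050/7 - 1/33653) = 10170/(102641643/235571) = 10170*(235571/102641643) = 266195230/11404627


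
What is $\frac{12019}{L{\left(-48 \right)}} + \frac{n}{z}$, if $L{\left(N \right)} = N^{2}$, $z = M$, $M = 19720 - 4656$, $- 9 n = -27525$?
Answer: $\frac{23512577}{4338432} \approx 5.4196$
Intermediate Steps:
$n = \frac{9175}{3}$ ($n = \left(- \frac{1}{9}\right) \left(-27525\right) = \frac{9175}{3} \approx 3058.3$)
$M = 15064$
$z = 15064$
$\frac{12019}{L{\left(-48 \right)}} + \frac{n}{z} = \frac{12019}{\left(-48\right)^{2}} + \frac{9175}{3 \cdot 15064} = \frac{12019}{2304} + \frac{9175}{3} \cdot \frac{1}{15064} = 12019 \cdot \frac{1}{2304} + \frac{9175}{45192} = \frac{12019}{2304} + \frac{9175}{45192} = \frac{23512577}{4338432}$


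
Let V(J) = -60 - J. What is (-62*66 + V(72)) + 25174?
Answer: 20950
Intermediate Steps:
(-62*66 + V(72)) + 25174 = (-62*66 + (-60 - 1*72)) + 25174 = (-4092 + (-60 - 72)) + 25174 = (-4092 - 132) + 25174 = -4224 + 25174 = 20950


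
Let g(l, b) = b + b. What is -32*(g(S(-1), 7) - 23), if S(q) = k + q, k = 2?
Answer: 288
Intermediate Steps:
S(q) = 2 + q
g(l, b) = 2*b
-32*(g(S(-1), 7) - 23) = -32*(2*7 - 23) = -32*(14 - 23) = -32*(-9) = 288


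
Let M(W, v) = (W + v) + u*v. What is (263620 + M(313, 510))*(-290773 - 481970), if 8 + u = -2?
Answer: -200405487849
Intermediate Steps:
u = -10 (u = -8 - 2 = -10)
M(W, v) = W - 9*v (M(W, v) = (W + v) - 10*v = W - 9*v)
(263620 + M(313, 510))*(-290773 - 481970) = (263620 + (313 - 9*510))*(-290773 - 481970) = (263620 + (313 - 4590))*(-772743) = (263620 - 4277)*(-772743) = 259343*(-772743) = -200405487849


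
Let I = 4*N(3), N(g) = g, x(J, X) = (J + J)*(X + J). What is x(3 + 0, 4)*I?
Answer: 504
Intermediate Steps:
x(J, X) = 2*J*(J + X) (x(J, X) = (2*J)*(J + X) = 2*J*(J + X))
I = 12 (I = 4*3 = 12)
x(3 + 0, 4)*I = (2*(3 + 0)*((3 + 0) + 4))*12 = (2*3*(3 + 4))*12 = (2*3*7)*12 = 42*12 = 504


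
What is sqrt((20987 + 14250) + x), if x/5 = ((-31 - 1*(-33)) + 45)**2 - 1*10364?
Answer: I*sqrt(5538) ≈ 74.418*I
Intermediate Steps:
x = -40775 (x = 5*(((-31 - 1*(-33)) + 45)**2 - 1*10364) = 5*(((-31 + 33) + 45)**2 - 10364) = 5*((2 + 45)**2 - 10364) = 5*(47**2 - 10364) = 5*(2209 - 10364) = 5*(-8155) = -40775)
sqrt((20987 + 14250) + x) = sqrt((20987 + 14250) - 40775) = sqrt(35237 - 40775) = sqrt(-5538) = I*sqrt(5538)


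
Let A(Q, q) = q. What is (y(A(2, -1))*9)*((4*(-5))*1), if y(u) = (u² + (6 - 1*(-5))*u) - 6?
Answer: 2880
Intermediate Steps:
y(u) = -6 + u² + 11*u (y(u) = (u² + (6 + 5)*u) - 6 = (u² + 11*u) - 6 = -6 + u² + 11*u)
(y(A(2, -1))*9)*((4*(-5))*1) = ((-6 + (-1)² + 11*(-1))*9)*((4*(-5))*1) = ((-6 + 1 - 11)*9)*(-20*1) = -16*9*(-20) = -144*(-20) = 2880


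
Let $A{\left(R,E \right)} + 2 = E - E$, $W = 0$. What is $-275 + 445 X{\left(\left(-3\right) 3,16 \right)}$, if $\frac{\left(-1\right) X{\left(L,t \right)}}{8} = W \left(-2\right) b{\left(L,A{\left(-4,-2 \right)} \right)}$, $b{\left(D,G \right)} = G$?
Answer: $-275$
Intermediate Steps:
$A{\left(R,E \right)} = -2$ ($A{\left(R,E \right)} = -2 + \left(E - E\right) = -2 + 0 = -2$)
$X{\left(L,t \right)} = 0$ ($X{\left(L,t \right)} = - 8 \cdot 0 \left(-2\right) \left(-2\right) = - 8 \cdot 0 \left(-2\right) = \left(-8\right) 0 = 0$)
$-275 + 445 X{\left(\left(-3\right) 3,16 \right)} = -275 + 445 \cdot 0 = -275 + 0 = -275$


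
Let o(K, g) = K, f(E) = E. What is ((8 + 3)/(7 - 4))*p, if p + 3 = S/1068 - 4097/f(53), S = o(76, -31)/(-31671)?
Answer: -395883457189/1344528963 ≈ -294.44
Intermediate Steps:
S = -76/31671 (S = 76/(-31671) = 76*(-1/31671) = -76/31671 ≈ -0.0023997)
p = -35989405199/448176321 (p = -3 + (-76/31671/1068 - 4097/53) = -3 + (-76/31671*1/1068 - 4097*1/53) = -3 + (-19/8456157 - 4097/53) = -3 - 34644876236/448176321 = -35989405199/448176321 ≈ -80.302)
((8 + 3)/(7 - 4))*p = ((8 + 3)/(7 - 4))*(-35989405199/448176321) = (11/3)*(-35989405199/448176321) = -395883457189/1344528963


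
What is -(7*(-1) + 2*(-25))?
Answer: 57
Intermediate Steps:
-(7*(-1) + 2*(-25)) = -(-7 - 50) = -1*(-57) = 57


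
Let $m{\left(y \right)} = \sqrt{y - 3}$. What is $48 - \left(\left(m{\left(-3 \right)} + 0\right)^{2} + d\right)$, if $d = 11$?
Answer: $43$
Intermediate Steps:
$m{\left(y \right)} = \sqrt{-3 + y}$
$48 - \left(\left(m{\left(-3 \right)} + 0\right)^{2} + d\right) = 48 - \left(\left(\sqrt{-3 - 3} + 0\right)^{2} + 11\right) = 48 - \left(\left(\sqrt{-6} + 0\right)^{2} + 11\right) = 48 - \left(\left(i \sqrt{6} + 0\right)^{2} + 11\right) = 48 - \left(\left(i \sqrt{6}\right)^{2} + 11\right) = 48 - \left(-6 + 11\right) = 48 - 5 = 43$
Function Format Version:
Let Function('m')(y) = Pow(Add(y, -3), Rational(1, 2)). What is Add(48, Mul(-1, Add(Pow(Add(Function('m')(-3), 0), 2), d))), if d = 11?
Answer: 43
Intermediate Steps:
Function('m')(y) = Pow(Add(-3, y), Rational(1, 2))
Add(48, Mul(-1, Add(Pow(Add(Function('m')(-3), 0), 2), d))) = Add(48, Mul(-1, Add(Pow(Add(Pow(Add(-3, -3), Rational(1, 2)), 0), 2), 11))) = Add(48, Mul(-1, Add(Pow(Add(Pow(-6, Rational(1, 2)), 0), 2), 11))) = Add(48, Mul(-1, Add(Pow(Add(Mul(I, Pow(6, Rational(1, 2))), 0), 2), 11))) = Add(48, Mul(-1, Add(Pow(Mul(I, Pow(6, Rational(1, 2))), 2), 11))) = Add(48, Mul(-1, Add(-6, 11))) = Add(48, Mul(-1, 5)) = Add(48, -5) = 43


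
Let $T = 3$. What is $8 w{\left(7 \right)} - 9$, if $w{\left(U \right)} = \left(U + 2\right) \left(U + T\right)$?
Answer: $711$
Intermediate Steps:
$w{\left(U \right)} = \left(2 + U\right) \left(3 + U\right)$ ($w{\left(U \right)} = \left(U + 2\right) \left(U + 3\right) = \left(2 + U\right) \left(3 + U\right)$)
$8 w{\left(7 \right)} - 9 = 8 \left(6 + 7^{2} + 5 \cdot 7\right) - 9 = 8 \left(6 + 49 + 35\right) - 9 = 8 \cdot 90 - 9 = 720 - 9 = 711$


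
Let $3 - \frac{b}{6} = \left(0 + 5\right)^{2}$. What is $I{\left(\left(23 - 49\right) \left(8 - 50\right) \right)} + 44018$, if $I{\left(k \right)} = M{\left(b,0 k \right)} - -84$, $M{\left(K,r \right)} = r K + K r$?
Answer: $44102$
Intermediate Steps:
$b = -132$ ($b = 18 - 6 \left(0 + 5\right)^{2} = 18 - 6 \cdot 5^{2} = 18 - 150 = -132$)
$M{\left(K,r \right)} = 2 K r$ ($M{\left(K,r \right)} = K r + K r = 2 K r$)
$I{\left(k \right)} = 84$ ($I{\left(k \right)} = 2 \left(-132\right) 0 k - -84 = 2 \left(-132\right) 0 + 84 = 0 + 84 = 84$)
$I{\left(\left(23 - 49\right) \left(8 - 50\right) \right)} + 44018 = 84 + 44018 = 44102$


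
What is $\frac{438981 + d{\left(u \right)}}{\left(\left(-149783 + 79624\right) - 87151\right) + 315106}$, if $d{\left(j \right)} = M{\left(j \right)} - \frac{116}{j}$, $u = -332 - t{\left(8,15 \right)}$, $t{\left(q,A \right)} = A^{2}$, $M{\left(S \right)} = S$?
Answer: $\frac{61050571}{21973093} \approx 2.7784$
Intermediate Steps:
$u = -557$ ($u = -332 - 15^{2} = -332 - 225 = -557$)
$d{\left(j \right)} = j - \frac{116}{j}$
$\frac{438981 + d{\left(u \right)}}{\left(\left(-149783 + 79624\right) - 87151\right) + 315106} = \frac{438981 - \left(557 + \frac{116}{-557}\right)}{\left(\left(-149783 + 79624\right) - 87151\right) + 315106} = \frac{438981 - \frac{310133}{557}}{\left(-70159 - 87151\right) + 315106} = \frac{438981 + \left(-557 + \frac{116}{557}\right)}{-157310 + 315106} = \frac{438981 - \frac{310133}{557}}{157796} = \frac{244202284}{557} \cdot \frac{1}{157796} = \frac{61050571}{21973093}$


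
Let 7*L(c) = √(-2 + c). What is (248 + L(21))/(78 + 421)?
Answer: 248/499 + √19/3493 ≈ 0.49824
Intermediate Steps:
L(c) = √(-2 + c)/7
(248 + L(21))/(78 + 421) = (248 + √(-2 + 21)/7)/(78 + 421) = (248 + √19/7)/499 = (248 + √19/7)*(1/499) = 248/499 + √19/3493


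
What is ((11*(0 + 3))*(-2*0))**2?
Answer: 0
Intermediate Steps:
((11*(0 + 3))*(-2*0))**2 = ((11*3)*0)**2 = (33*0)**2 = 0**2 = 0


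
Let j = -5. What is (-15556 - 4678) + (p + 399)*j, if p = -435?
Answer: -20054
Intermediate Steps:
(-15556 - 4678) + (p + 399)*j = (-15556 - 4678) + (-435 + 399)*(-5) = -20234 - 36*(-5) = -20234 + 180 = -20054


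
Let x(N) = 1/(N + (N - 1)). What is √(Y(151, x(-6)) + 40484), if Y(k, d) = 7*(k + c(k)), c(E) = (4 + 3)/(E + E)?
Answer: √3788720162/302 ≈ 203.82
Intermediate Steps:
c(E) = 7/(2*E) (c(E) = 7/((2*E)) = 7*(1/(2*E)) = 7/(2*E))
x(N) = 1/(-1 + 2*N) (x(N) = 1/(N + (-1 + N)) = 1/(-1 + 2*N))
Y(k, d) = 7*k + 49/(2*k) (Y(k, d) = 7*(k + 7/(2*k)) = 7*k + 49/(2*k))
√(Y(151, x(-6)) + 40484) = √((7*151 + (49/2)/151) + 40484) = √((1057 + (49/2)*(1/151)) + 40484) = √((1057 + 49/302) + 40484) = √(319263/302 + 40484) = √(12545431/302) = √3788720162/302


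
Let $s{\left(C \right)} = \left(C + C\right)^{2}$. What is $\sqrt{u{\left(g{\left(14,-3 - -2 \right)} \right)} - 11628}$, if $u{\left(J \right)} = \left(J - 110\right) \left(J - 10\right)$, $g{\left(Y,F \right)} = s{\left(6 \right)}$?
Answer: $4 i \sqrt{442} \approx 84.095 i$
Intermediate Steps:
$s{\left(C \right)} = 4 C^{2}$ ($s{\left(C \right)} = \left(2 C\right)^{2} = 4 C^{2}$)
$g{\left(Y,F \right)} = 144$ ($g{\left(Y,F \right)} = 4 \cdot 6^{2} = 4 \cdot 36 = 144$)
$u{\left(J \right)} = \left(-110 + J\right) \left(-10 + J\right)$ ($u{\left(J \right)} = \left(-110 + J\right) \left(J - 10\right) = \left(-110 + J\right) \left(-10 + J\right)$)
$\sqrt{u{\left(g{\left(14,-3 - -2 \right)} \right)} - 11628} = \sqrt{\left(1100 + 144^{2} - 17280\right) - 11628} = \sqrt{\left(1100 + 20736 - 17280\right) - 11628} = \sqrt{4556 - 11628} = \sqrt{-7072} = 4 i \sqrt{442}$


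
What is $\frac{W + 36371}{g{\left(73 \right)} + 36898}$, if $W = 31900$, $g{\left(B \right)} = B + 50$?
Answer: $\frac{68271}{37021} \approx 1.8441$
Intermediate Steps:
$g{\left(B \right)} = 50 + B$
$\frac{W + 36371}{g{\left(73 \right)} + 36898} = \frac{31900 + 36371}{\left(50 + 73\right) + 36898} = \frac{68271}{123 + 36898} = \frac{68271}{37021}$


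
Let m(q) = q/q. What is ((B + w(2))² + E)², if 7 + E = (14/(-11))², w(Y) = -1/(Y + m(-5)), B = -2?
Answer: 4900/1185921 ≈ 0.0041318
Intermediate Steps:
m(q) = 1
w(Y) = -1/(1 + Y) (w(Y) = -1/(Y + 1) = -1/(1 + Y))
E = -651/121 (E = -7 + (14/(-11))² = -7 + (14*(-1/11))² = -7 + (-14/11)² = -7 + 196/121 = -651/121 ≈ -5.3802)
((B + w(2))² + E)² = ((-2 - 1/(1 + 2))² - 651/121)² = ((-2 - 1/3)² - 651/121)² = ((-2 - 1*⅓)² - 651/121)² = ((-2 - ⅓)² - 651/121)² = ((-7/3)² - 651/121)² = (49/9 - 651/121)² = (70/1089)² = 4900/1185921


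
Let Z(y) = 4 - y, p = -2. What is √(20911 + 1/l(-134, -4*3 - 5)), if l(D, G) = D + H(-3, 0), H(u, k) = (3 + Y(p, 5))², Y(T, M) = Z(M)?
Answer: √353395770/130 ≈ 144.61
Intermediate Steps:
Y(T, M) = 4 - M
H(u, k) = 4 (H(u, k) = (3 + (4 - 1*5))² = (3 + (4 - 5))² = (3 - 1)² = 2² = 4)
l(D, G) = 4 + D (l(D, G) = D + 4 = 4 + D)
√(20911 + 1/l(-134, -4*3 - 5)) = √(20911 + 1/(4 - 134)) = √(20911 + 1/(-130)) = √(20911 - 1/130) = √(2718429/130) = √353395770/130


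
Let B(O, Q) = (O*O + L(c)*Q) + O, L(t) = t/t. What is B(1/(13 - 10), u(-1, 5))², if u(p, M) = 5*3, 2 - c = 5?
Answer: 19321/81 ≈ 238.53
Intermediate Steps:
c = -3 (c = 2 - 1*5 = 2 - 5 = -3)
L(t) = 1
u(p, M) = 15
B(O, Q) = O + Q + O² (B(O, Q) = (O*O + 1*Q) + O = (O² + Q) + O = (Q + O²) + O = O + Q + O²)
B(1/(13 - 10), u(-1, 5))² = (1/(13 - 10) + 15 + (1/(13 - 10))²)² = (1/3 + 15 + (1/3)²)² = (⅓ + 15 + (⅓)²)² = (⅓ + 15 + ⅑)² = (139/9)² = 19321/81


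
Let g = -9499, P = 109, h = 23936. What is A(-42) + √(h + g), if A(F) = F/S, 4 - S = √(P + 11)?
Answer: 21/13 + √14437 + 21*√30/26 ≈ 126.19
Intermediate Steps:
S = 4 - 2*√30 (S = 4 - √(109 + 11) = 4 - √120 = 4 - 2*√30 ≈ -6.9545)
A(F) = F/(4 - 2*√30)
A(-42) + √(h + g) = (-1/26*(-42) - 1/52*(-42)*√30) + √(23936 - 9499) = (21/13 + 21*√30/26) + √14437 = 21/13 + √14437 + 21*√30/26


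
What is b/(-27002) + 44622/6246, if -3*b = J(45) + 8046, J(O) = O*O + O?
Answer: 34054021/4684847 ≈ 7.2690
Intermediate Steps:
J(O) = O + O² (J(O) = O² + O = O + O²)
b = -3372 (b = -(45*(1 + 45) + 8046)/3 = -(45*46 + 8046)/3 = -(2070 + 8046)/3 = -⅓*10116 = -3372)
b/(-27002) + 44622/6246 = -3372/(-27002) + 44622/6246 = -3372*(-1/27002) + 44622*(1/6246) = 1686/13501 + 2479/347 = 34054021/4684847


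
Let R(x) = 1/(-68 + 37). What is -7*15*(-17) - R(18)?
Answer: 55336/31 ≈ 1785.0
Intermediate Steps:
R(x) = -1/31 (R(x) = 1/(-31) = -1/31)
-7*15*(-17) - R(18) = -7*15*(-17) - 1*(-1/31) = -105*(-17) + 1/31 = 1785 + 1/31 = 55336/31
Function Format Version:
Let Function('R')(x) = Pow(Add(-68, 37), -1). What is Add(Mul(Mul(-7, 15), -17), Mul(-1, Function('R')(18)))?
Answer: Rational(55336, 31) ≈ 1785.0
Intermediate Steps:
Function('R')(x) = Rational(-1, 31) (Function('R')(x) = Pow(-31, -1) = Rational(-1, 31))
Add(Mul(Mul(-7, 15), -17), Mul(-1, Function('R')(18))) = Add(Mul(Mul(-7, 15), -17), Mul(-1, Rational(-1, 31))) = Add(Mul(-105, -17), Rational(1, 31)) = Add(1785, Rational(1, 31)) = Rational(55336, 31)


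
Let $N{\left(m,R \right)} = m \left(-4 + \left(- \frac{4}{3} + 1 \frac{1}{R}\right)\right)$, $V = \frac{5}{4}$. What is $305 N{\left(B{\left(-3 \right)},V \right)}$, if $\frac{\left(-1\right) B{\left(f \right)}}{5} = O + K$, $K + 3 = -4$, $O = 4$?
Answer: $-20740$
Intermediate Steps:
$K = -7$ ($K = -3 - 4 = -7$)
$V = \frac{5}{4}$ ($V = 5 \cdot \frac{1}{4} = \frac{5}{4} \approx 1.25$)
$B{\left(f \right)} = 15$ ($B{\left(f \right)} = - 5 \left(4 - 7\right) = \left(-5\right) \left(-3\right) = 15$)
$N{\left(m,R \right)} = m \left(- \frac{16}{3} + \frac{1}{R}\right)$ ($N{\left(m,R \right)} = m \left(-4 + \left(\left(-4\right) \frac{1}{3} + \frac{1}{R}\right)\right) = m \left(-4 - \left(\frac{4}{3} - \frac{1}{R}\right)\right) = m \left(- \frac{16}{3} + \frac{1}{R}\right)$)
$305 N{\left(B{\left(-3 \right)},V \right)} = 305 \left(\left(- \frac{16}{3}\right) 15 + \frac{15}{\frac{5}{4}}\right) = 305 \left(-80 + 15 \cdot \frac{4}{5}\right) = 305 \left(-80 + 12\right) = 305 \left(-68\right) = -20740$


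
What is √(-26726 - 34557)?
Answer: I*√61283 ≈ 247.55*I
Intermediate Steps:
√(-26726 - 34557) = √(-61283) = I*√61283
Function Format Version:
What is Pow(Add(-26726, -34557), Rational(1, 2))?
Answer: Mul(I, Pow(61283, Rational(1, 2))) ≈ Mul(247.55, I)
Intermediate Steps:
Pow(Add(-26726, -34557), Rational(1, 2)) = Pow(-61283, Rational(1, 2)) = Mul(I, Pow(61283, Rational(1, 2)))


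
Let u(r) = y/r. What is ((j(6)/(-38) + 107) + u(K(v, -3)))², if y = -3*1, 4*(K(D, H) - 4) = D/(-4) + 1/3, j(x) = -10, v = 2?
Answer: 102373924/9025 ≈ 11343.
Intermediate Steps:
K(D, H) = 49/12 - D/16 (K(D, H) = 4 + (D/(-4) + 1/3)/4 = 4 + (D*(-¼) + 1*(⅓))/4 = 4 + (-D/4 + ⅓)/4 = 4 + (⅓ - D/4)/4 = 4 + (1/12 - D/16) = 49/12 - D/16)
y = -3
u(r) = -3/r
((j(6)/(-38) + 107) + u(K(v, -3)))² = ((-10/(-38) + 107) - 3/(49/12 - 1/16*2))² = ((-10*(-1/38) + 107) - 3/(49/12 - ⅛))² = ((5/19 + 107) - 3/95/24)² = (2038/19 - 3*24/95)² = (2038/19 - 72/95)² = (10118/95)² = 102373924/9025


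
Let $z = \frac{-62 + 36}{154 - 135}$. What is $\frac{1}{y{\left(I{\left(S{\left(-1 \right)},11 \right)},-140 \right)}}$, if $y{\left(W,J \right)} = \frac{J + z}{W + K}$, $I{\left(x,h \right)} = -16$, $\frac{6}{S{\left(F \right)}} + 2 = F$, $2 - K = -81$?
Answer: $- \frac{1273}{2686} \approx -0.47394$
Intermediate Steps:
$K = 83$ ($K = 2 - -81 = 2 + 81 = 83$)
$S{\left(F \right)} = \frac{6}{-2 + F}$
$z = - \frac{26}{19} \approx -1.3684$
$y{\left(W,J \right)} = \frac{- \frac{26}{19} + J}{83 + W}$ ($y{\left(W,J \right)} = \frac{J - \frac{26}{19}}{W + 83} = \frac{- \frac{26}{19} + J}{83 + W}$)
$\frac{1}{y{\left(I{\left(S{\left(-1 \right)},11 \right)},-140 \right)}} = \frac{1}{\frac{1}{83 - 16} \left(- \frac{26}{19} - 140\right)} = \frac{1}{\frac{1}{67} \left(- \frac{2686}{19}\right)} = \frac{1}{- \frac{2686}{1273}} = - \frac{1273}{2686}$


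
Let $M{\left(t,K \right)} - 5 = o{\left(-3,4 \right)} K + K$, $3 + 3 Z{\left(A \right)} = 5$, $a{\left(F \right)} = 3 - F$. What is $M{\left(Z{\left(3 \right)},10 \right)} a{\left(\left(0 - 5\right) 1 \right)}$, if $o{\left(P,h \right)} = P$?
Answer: $-120$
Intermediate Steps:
$Z{\left(A \right)} = \frac{2}{3}$ ($Z{\left(A \right)} = -1 + \frac{1}{3} \cdot 5 = -1 + \frac{5}{3} = \frac{2}{3}$)
$M{\left(t,K \right)} = 5 - 2 K$ ($M{\left(t,K \right)} = 5 + \left(- 3 K + K\right) = 5 - 2 K$)
$M{\left(Z{\left(3 \right)},10 \right)} a{\left(\left(0 - 5\right) 1 \right)} = \left(5 - 20\right) \left(3 - \left(0 - 5\right) 1\right) = \left(5 - 20\right) \left(3 - \left(-5\right) 1\right) = - 15 \left(3 - -5\right) = - 15 \left(3 + 5\right) = \left(-15\right) 8 = -120$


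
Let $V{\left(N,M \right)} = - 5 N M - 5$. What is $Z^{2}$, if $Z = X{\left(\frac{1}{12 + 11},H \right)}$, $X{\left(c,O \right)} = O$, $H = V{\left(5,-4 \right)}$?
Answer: $9025$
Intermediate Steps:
$V{\left(N,M \right)} = -5 - 5 M N$ ($V{\left(N,M \right)} = - 5 M N - 5 = -5 - 5 M N$)
$H = 95$ ($H = -5 - \left(-20\right) 5 = -5 + 100 = 95$)
$Z = 95$
$Z^{2} = 95^{2} = 9025$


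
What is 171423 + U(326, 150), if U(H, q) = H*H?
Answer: 277699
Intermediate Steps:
U(H, q) = H²
171423 + U(326, 150) = 171423 + 326² = 171423 + 106276 = 277699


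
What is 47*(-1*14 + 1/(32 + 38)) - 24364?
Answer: -1751493/70 ≈ -25021.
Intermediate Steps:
47*(-1*14 + 1/(32 + 38)) - 24364 = 47*(-14 + 1/70) - 24364 = 47*(-979/70) - 24364 = -46013/70 - 24364 = -1751493/70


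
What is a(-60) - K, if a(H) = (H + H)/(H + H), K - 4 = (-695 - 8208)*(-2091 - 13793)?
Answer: -141415255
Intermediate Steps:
K = 141415256 (K = 4 + (-695 - 8208)*(-2091 - 13793) = 4 - 8903*(-15884) = 4 + 141415252 = 141415256)
a(H) = 1 (a(H) = (2*H)/((2*H)) = (2*H)*(1/(2*H)) = 1)
a(-60) - K = 1 - 1*141415256 = 1 - 141415256 = -141415255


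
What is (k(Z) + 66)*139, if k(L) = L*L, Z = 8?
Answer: 18070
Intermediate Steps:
k(L) = L²
(k(Z) + 66)*139 = (8² + 66)*139 = (64 + 66)*139 = 130*139 = 18070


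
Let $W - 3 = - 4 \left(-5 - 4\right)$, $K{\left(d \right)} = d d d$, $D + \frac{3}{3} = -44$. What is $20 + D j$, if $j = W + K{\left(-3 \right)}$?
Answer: $-520$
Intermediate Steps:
$D = -45$ ($D = -1 - 44 = -45$)
$K{\left(d \right)} = d^{3}$ ($K{\left(d \right)} = d^{2} d = d^{3}$)
$W = 39$ ($W = 3 - 4 \left(-5 - 4\right) = 3 - -36 = 3 + 36 = 39$)
$j = 12$ ($j = 39 + \left(-3\right)^{3} = 39 - 27 = 12$)
$20 + D j = 20 - 540 = -520$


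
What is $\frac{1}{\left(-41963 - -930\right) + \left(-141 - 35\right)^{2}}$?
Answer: $- \frac{1}{10057} \approx -9.9433 \cdot 10^{-5}$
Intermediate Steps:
$\frac{1}{\left(-41963 - -930\right) + \left(-141 - 35\right)^{2}} = \frac{1}{\left(-41963 + 930\right) + \left(-176\right)^{2}} = \frac{1}{-41033 + 30976} = \frac{1}{-10057} = - \frac{1}{10057}$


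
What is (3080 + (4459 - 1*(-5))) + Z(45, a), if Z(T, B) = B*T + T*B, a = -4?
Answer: 7184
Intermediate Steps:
Z(T, B) = 2*B*T (Z(T, B) = B*T + B*T = 2*B*T)
(3080 + (4459 - 1*(-5))) + Z(45, a) = (3080 + (4459 - 1*(-5))) + 2*(-4)*45 = (3080 + (4459 + 5)) - 360 = (3080 + 4464) - 360 = 7544 - 360 = 7184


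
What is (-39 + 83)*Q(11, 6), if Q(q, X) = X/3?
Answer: 88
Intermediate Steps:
Q(q, X) = X/3 (Q(q, X) = X*(⅓) = X/3)
(-39 + 83)*Q(11, 6) = (-39 + 83)*((⅓)*6) = 44*2 = 88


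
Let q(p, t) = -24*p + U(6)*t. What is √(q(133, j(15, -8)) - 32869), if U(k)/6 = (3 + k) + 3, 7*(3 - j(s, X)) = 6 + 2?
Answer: I*√1760437/7 ≈ 189.54*I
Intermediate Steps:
j(s, X) = 13/7 (j(s, X) = 3 - (6 + 2)/7 = 3 - ⅐*8 = 3 - 8/7 = 13/7)
U(k) = 36 + 6*k (U(k) = 6*((3 + k) + 3) = 6*(6 + k) = 36 + 6*k)
q(p, t) = -24*p + 72*t (q(p, t) = -24*p + (36 + 6*6)*t = -24*p + (36 + 36)*t = -24*p + 72*t)
√(q(133, j(15, -8)) - 32869) = √((-24*133 + 72*(13/7)) - 32869) = √((-3192 + 936/7) - 32869) = √(-21408/7 - 32869) = √(-251491/7) = I*√1760437/7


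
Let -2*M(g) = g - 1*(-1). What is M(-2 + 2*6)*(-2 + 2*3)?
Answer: -22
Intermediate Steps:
M(g) = -½ - g/2 (M(g) = -(g - 1*(-1))/2 = -(g + 1)/2 = -(1 + g)/2 = -½ - g/2)
M(-2 + 2*6)*(-2 + 2*3) = (-½ - (-2 + 2*6)/2)*(-2 + 2*3) = (-½ - (-2 + 12)/2)*(-2 + 6) = (-½ - ½*10)*4 = (-½ - 5)*4 = -11/2*4 = -22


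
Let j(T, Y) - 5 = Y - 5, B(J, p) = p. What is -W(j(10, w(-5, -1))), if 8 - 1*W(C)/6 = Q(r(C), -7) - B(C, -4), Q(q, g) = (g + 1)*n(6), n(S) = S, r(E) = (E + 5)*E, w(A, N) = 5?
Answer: -240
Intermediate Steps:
r(E) = E*(5 + E) (r(E) = (5 + E)*E = E*(5 + E))
Q(q, g) = 6 + 6*g (Q(q, g) = (g + 1)*6 = (1 + g)*6 = 6 + 6*g)
j(T, Y) = Y (j(T, Y) = 5 + (Y - 5) = 5 + (-5 + Y) = Y)
W(C) = 240 (W(C) = 48 - 6*((6 + 6*(-7)) - 1*(-4)) = 48 - 6*((6 - 42) + 4) = 48 - 6*(-36 + 4) = 48 - 6*(-32) = 48 + 192 = 240)
-W(j(10, w(-5, -1))) = -1*240 = -240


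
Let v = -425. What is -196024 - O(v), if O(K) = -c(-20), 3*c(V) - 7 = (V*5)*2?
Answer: -588265/3 ≈ -1.9609e+5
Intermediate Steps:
c(V) = 7/3 + 10*V/3 (c(V) = 7/3 + ((V*5)*2)/3 = 7/3 + ((5*V)*2)/3 = 7/3 + (10*V)/3 = 7/3 + 10*V/3)
O(K) = 193/3 (O(K) = -(7/3 + (10/3)*(-20)) = -(7/3 - 200/3) = -1*(-193/3) = 193/3)
-196024 - O(v) = -196024 - 1*193/3 = -196024 - 193/3 = -588265/3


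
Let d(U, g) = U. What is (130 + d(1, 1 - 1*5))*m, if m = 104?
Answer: 13624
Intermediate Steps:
(130 + d(1, 1 - 1*5))*m = (130 + 1)*104 = 131*104 = 13624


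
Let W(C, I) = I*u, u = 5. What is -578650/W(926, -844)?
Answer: 57865/422 ≈ 137.12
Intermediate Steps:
W(C, I) = 5*I (W(C, I) = I*5 = 5*I)
-578650/W(926, -844) = -578650/(5*(-844)) = -578650/(-4220) = -578650*(-1/4220) = 57865/422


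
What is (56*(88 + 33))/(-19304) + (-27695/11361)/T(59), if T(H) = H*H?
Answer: -33563679962/95428457733 ≈ -0.35172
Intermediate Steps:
T(H) = H²
(56*(88 + 33))/(-19304) + (-27695/11361)/T(59) = (56*(88 + 33))/(-19304) + (-27695/11361)/(59²) = (56*121)*(-1/19304) - 27695*1/11361/3481 = 6776*(-1/19304) - 27695/11361*1/3481 = -847/2413 - 27695/39547641 = -33563679962/95428457733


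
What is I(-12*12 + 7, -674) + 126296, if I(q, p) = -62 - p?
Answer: 126908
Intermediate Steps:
I(-12*12 + 7, -674) + 126296 = (-62 - 1*(-674)) + 126296 = (-62 + 674) + 126296 = 612 + 126296 = 126908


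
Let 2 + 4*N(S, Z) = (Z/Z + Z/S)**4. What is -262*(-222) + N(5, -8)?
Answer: 145408831/2500 ≈ 58164.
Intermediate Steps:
N(S, Z) = -1/2 + (1 + Z/S)**4/4 (N(S, Z) = -1/2 + (Z/Z + Z/S)**4/4 = -1/2 + (1 + Z/S)**4/4)
-262*(-222) + N(5, -8) = -262*(-222) + (-1/2 + (1/4)*(5 - 8)**4/5**4) = 58164 + (-1/2 + (1/4)*(1/625)*(-3)**4) = 58164 + (-1/2 + (1/4)*(1/625)*81) = 58164 + (-1/2 + 81/2500) = 58164 - 1169/2500 = 145408831/2500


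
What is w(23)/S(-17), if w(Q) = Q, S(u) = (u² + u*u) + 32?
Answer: 23/610 ≈ 0.037705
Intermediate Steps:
S(u) = 32 + 2*u² (S(u) = (u² + u²) + 32 = 2*u² + 32 = 32 + 2*u²)
w(23)/S(-17) = 23/(32 + 2*(-17)²) = 23/(32 + 2*289) = 23/(32 + 578) = 23/610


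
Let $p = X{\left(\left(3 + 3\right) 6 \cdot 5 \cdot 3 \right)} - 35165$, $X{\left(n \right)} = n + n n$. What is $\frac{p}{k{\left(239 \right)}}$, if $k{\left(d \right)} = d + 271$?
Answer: $\frac{51395}{102} \approx 503.87$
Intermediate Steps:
$k{\left(d \right)} = 271 + d$
$X{\left(n \right)} = n + n^{2}$
$p = 256975$ ($p = \left(3 + 3\right) 6 \cdot 5 \cdot 3 \left(1 + \left(3 + 3\right) 6 \cdot 5 \cdot 3\right) - 35165 = 6 \cdot 6 \cdot 5 \cdot 3 \left(1 + 6 \cdot 6 \cdot 5 \cdot 3\right) - 35165 = 36 \cdot 5 \cdot 3 \left(1 + 36 \cdot 5 \cdot 3\right) - 35165 = 180 \cdot 3 \left(1 + 180 \cdot 3\right) - 35165 = 540 \left(1 + 540\right) - 35165 = 540 \cdot 541 - 35165 = 292140 - 35165 = 256975$)
$\frac{p}{k{\left(239 \right)}} = \frac{256975}{271 + 239} = \frac{256975}{510} = 256975 \cdot \frac{1}{510} = \frac{51395}{102}$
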